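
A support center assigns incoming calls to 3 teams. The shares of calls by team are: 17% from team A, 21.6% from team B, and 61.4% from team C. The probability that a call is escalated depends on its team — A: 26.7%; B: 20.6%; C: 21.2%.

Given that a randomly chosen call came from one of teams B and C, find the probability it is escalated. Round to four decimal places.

Let S = {B, C}.
P(S) = 0.216 + 0.614 = 0.83.
P(E ∩ S) = 0.206·0.216 + 0.212·0.614 = 0.044496 + 0.130168 = 0.174664.
P(E | S) = 0.174664 / 0.83 = 0.210439…

0.2104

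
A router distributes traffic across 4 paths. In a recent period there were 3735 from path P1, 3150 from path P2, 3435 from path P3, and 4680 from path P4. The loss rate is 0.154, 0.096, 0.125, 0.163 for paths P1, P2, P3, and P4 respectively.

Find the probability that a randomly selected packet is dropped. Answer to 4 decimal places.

0.1380

Total: 3735 + 3150 + 3435 + 4680 = 15000.
P(P1) = 3735/15000 = 0.249. P(P2) = 3150/15000 = 0.21. P(P3) = 3435/15000 = 0.229. P(P4) = 4680/15000 = 0.312.
P(L) = P(L|P1)·P(P1) + P(L|P2)·P(P2) + P(L|P3)·P(P3) + P(L|P4)·P(P4)
      = 0.154·0.249 + 0.096·0.21 + 0.125·0.229 + 0.163·0.312
      = 0.038346 + 0.02016 + 0.028625 + 0.050856 = 0.137987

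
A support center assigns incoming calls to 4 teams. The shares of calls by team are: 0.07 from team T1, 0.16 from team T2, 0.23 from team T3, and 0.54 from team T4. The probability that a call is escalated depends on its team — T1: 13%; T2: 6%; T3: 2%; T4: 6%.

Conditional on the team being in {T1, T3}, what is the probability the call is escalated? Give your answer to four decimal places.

Let S = {T1, T3}.
P(S) = 0.07 + 0.23 = 0.3.
P(E ∩ S) = 0.13·0.07 + 0.02·0.23 = 0.0091 + 0.0046 = 0.0137.
P(E | S) = 0.0137 / 0.3 = 0.045667…

P(E|S) ≈ 0.0457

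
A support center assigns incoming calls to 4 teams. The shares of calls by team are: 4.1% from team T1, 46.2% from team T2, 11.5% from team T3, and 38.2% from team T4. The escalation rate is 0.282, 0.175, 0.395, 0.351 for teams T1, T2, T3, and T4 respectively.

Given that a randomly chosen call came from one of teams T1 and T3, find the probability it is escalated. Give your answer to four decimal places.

Let S = {T1, T3}.
P(S) = 0.041 + 0.115 = 0.156.
P(E ∩ S) = 0.282·0.041 + 0.395·0.115 = 0.011562 + 0.045425 = 0.056987.
P(E | S) = 0.056987 / 0.156 = 0.365301…

P(E|S) ≈ 0.3653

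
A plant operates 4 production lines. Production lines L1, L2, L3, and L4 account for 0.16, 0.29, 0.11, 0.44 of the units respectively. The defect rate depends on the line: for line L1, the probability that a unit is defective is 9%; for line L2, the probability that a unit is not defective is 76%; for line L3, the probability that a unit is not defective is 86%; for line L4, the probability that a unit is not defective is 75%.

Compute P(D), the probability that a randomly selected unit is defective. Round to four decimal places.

P(D|L2) = 1 − 0.76 = 0.24.
P(D|L3) = 1 − 0.86 = 0.14.
P(D|L4) = 1 − 0.75 = 0.25.
P(D) = P(D|L1)·P(L1) + P(D|L2)·P(L2) + P(D|L3)·P(L3) + P(D|L4)·P(L4)
      = 0.09·0.16 + 0.24·0.29 + 0.14·0.11 + 0.25·0.44
      = 0.0144 + 0.0696 + 0.0154 + 0.11 = 0.2094

0.2094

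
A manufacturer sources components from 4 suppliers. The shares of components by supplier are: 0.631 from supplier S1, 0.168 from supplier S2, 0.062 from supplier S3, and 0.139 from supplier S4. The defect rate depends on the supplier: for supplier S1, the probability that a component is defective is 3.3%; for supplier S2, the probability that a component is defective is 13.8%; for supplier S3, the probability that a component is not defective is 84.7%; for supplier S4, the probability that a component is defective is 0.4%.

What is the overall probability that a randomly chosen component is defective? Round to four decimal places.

0.0540

P(D|S3) = 1 − 0.847 = 0.153.
P(D) = P(D|S1)·P(S1) + P(D|S2)·P(S2) + P(D|S3)·P(S3) + P(D|S4)·P(S4)
      = 0.033·0.631 + 0.138·0.168 + 0.153·0.062 + 0.004·0.139
      = 0.020823 + 0.023184 + 0.009486 + 0.000556 = 0.054049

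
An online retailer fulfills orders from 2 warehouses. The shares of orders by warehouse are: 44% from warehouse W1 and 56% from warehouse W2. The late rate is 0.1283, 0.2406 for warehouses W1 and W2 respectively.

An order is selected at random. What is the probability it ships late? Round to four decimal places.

P(L) = P(L|W1)·P(W1) + P(L|W2)·P(W2)
      = 0.1283·0.44 + 0.2406·0.56
      = 0.056452 + 0.134736 = 0.191188

0.1912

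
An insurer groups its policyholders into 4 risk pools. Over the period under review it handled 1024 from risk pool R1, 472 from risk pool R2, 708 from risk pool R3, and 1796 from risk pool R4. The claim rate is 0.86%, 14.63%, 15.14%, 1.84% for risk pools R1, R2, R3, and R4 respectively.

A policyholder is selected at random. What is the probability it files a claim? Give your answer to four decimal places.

0.0545

Total: 1024 + 472 + 708 + 1796 = 4000.
P(R1) = 1024/4000 = 0.256. P(R2) = 472/4000 = 0.118. P(R3) = 708/4000 = 0.177. P(R4) = 1796/4000 = 0.449.
P(C) = P(C|R1)·P(R1) + P(C|R2)·P(R2) + P(C|R3)·P(R3) + P(C|R4)·P(R4)
      = 0.0086·0.256 + 0.1463·0.118 + 0.1514·0.177 + 0.0184·0.449
      = 0.0022016 + 0.0172634 + 0.0267978 + 0.0082616 = 0.0545244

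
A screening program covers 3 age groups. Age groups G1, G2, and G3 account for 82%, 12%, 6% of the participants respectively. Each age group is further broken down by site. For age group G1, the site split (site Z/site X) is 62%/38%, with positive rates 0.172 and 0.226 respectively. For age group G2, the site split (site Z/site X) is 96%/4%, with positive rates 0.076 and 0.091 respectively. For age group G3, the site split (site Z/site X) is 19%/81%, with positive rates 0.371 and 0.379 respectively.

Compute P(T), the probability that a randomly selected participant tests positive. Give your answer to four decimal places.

P(T) ≈ 0.1897

P(T|G1) = 0.62·0.172 + 0.38·0.226 = 0.10664 + 0.08588 = 0.19252
P(T|G2) = 0.96·0.076 + 0.04·0.091 = 0.07296 + 0.00364 = 0.0766
P(T|G3) = 0.19·0.371 + 0.81·0.379 = 0.07049 + 0.30699 = 0.37748
By total probability over the outer partition,
P(T) = 0.82·0.19252 + 0.12·0.0766 + 0.06·0.37748
      = 0.1578664 + 0.009192 + 0.0226488 = 0.1897072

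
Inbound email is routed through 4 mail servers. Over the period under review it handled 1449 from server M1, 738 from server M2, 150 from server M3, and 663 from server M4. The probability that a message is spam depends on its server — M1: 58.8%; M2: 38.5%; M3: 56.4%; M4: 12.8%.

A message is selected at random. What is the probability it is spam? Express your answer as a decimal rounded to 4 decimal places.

P(S) ≈ 0.4352

Total: 1449 + 738 + 150 + 663 = 3000.
P(M1) = 1449/3000 = 0.483. P(M2) = 738/3000 = 0.246. P(M3) = 150/3000 = 0.05. P(M4) = 663/3000 = 0.221.
P(S) = P(S|M1)·P(M1) + P(S|M2)·P(M2) + P(S|M3)·P(M3) + P(S|M4)·P(M4)
      = 0.588·0.483 + 0.385·0.246 + 0.564·0.05 + 0.128·0.221
      = 0.284004 + 0.09471 + 0.0282 + 0.028288 = 0.435202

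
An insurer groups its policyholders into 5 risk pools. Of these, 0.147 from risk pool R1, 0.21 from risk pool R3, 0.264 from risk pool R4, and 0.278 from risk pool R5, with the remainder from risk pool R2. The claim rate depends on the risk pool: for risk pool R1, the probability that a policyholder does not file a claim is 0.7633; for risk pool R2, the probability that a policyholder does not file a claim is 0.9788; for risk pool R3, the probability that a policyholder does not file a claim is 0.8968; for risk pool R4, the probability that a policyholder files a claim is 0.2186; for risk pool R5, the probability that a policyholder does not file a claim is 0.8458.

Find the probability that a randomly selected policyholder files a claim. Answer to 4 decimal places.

0.1592

P(R2) = 1 − (0.147 + 0.21 + 0.264 + 0.278) = 0.101.
P(C|R1) = 1 − 0.7633 = 0.2367.
P(C|R2) = 1 − 0.9788 = 0.0212.
P(C|R3) = 1 − 0.8968 = 0.1032.
P(C|R5) = 1 − 0.8458 = 0.1542.
Using total probability over the partition,
P(C) = P(C|R1)·P(R1) + P(C|R2)·P(R2) + P(C|R3)·P(R3) + P(C|R4)·P(R4) + P(C|R5)·P(R5)
      = 0.2367·0.147 + 0.0212·0.101 + 0.1032·0.21 + 0.2186·0.264 + 0.1542·0.278
      = 0.0347949 + 0.0021412 + 0.021672 + 0.0577104 + 0.0428676 = 0.1591861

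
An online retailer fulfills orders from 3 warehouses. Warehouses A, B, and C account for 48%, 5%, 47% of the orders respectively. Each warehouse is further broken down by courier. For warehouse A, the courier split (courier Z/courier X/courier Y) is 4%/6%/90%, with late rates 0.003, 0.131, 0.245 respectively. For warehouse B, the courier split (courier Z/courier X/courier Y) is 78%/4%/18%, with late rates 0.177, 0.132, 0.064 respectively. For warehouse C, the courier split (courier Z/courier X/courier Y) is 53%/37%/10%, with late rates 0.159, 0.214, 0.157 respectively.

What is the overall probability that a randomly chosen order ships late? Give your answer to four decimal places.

0.2016

P(L|A) = 0.04·0.003 + 0.06·0.131 + 0.9·0.245 = 0.00012 + 0.00786 + 0.2205 = 0.22848
P(L|B) = 0.78·0.177 + 0.04·0.132 + 0.18·0.064 = 0.13806 + 0.00528 + 0.01152 = 0.15486
P(L|C) = 0.53·0.159 + 0.37·0.214 + 0.1·0.157 = 0.08427 + 0.07918 + 0.0157 = 0.17915
Then overall,
P(L) = 0.48·0.22848 + 0.05·0.15486 + 0.47·0.17915
      = 0.1096704 + 0.007743 + 0.0842005 = 0.2016139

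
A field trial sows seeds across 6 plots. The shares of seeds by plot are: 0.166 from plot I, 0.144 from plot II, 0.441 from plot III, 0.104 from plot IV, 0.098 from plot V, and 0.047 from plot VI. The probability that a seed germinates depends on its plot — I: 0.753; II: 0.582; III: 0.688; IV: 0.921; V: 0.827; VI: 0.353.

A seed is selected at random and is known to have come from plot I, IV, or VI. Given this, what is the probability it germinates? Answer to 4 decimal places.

Let S = {I, IV, VI}.
P(S) = 0.166 + 0.104 + 0.047 = 0.317.
P(G ∩ S) = 0.753·0.166 + 0.921·0.104 + 0.353·0.047 = 0.124998 + 0.095784 + 0.016591 = 0.237373.
P(G | S) = 0.237373 / 0.317 = 0.748811…

0.7488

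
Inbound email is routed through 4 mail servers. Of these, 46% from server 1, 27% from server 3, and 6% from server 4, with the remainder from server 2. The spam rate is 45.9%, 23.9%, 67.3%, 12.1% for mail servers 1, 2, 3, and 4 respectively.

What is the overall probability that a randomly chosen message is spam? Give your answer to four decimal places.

P(2) = 1 − (0.46 + 0.27 + 0.06) = 0.21.
By the law of total probability,
P(S) = P(S|1)·P(1) + P(S|2)·P(2) + P(S|3)·P(3) + P(S|4)·P(4)
      = 0.459·0.46 + 0.239·0.21 + 0.673·0.27 + 0.121·0.06
      = 0.21114 + 0.05019 + 0.18171 + 0.00726 = 0.4503

P(S) ≈ 0.4503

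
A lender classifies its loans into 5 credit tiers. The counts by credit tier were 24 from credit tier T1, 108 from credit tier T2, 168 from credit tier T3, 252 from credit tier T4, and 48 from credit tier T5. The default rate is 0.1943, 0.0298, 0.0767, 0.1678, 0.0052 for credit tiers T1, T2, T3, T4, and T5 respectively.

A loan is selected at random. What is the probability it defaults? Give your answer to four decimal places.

Total: 24 + 108 + 168 + 252 + 48 = 600.
P(T1) = 24/600 = 0.04. P(T2) = 108/600 = 0.18. P(T3) = 168/600 = 0.28. P(T4) = 252/600 = 0.42. P(T5) = 48/600 = 0.08.
Summing over the partition,
P(D) = P(D|T1)·P(T1) + P(D|T2)·P(T2) + P(D|T3)·P(T3) + P(D|T4)·P(T4) + P(D|T5)·P(T5)
      = 0.1943·0.04 + 0.0298·0.18 + 0.0767·0.28 + 0.1678·0.42 + 0.0052·0.08
      = 0.007772 + 0.005364 + 0.021476 + 0.070476 + 0.000416 = 0.105504

0.1055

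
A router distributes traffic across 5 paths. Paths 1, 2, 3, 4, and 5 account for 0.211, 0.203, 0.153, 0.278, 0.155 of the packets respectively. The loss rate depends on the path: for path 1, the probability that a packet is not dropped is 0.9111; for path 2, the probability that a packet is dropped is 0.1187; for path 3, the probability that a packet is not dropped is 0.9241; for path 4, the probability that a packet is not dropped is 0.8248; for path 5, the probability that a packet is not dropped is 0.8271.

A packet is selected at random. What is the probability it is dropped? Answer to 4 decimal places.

P(L|1) = 1 − 0.9111 = 0.0889.
P(L|3) = 1 − 0.9241 = 0.0759.
P(L|4) = 1 − 0.8248 = 0.1752.
P(L|5) = 1 − 0.8271 = 0.1729.
P(L) = P(L|1)·P(1) + P(L|2)·P(2) + P(L|3)·P(3) + P(L|4)·P(4) + P(L|5)·P(5)
      = 0.0889·0.211 + 0.1187·0.203 + 0.0759·0.153 + 0.1752·0.278 + 0.1729·0.155
      = 0.0187579 + 0.0240961 + 0.0116127 + 0.0487056 + 0.0267995 = 0.1299718

P(L) ≈ 0.1300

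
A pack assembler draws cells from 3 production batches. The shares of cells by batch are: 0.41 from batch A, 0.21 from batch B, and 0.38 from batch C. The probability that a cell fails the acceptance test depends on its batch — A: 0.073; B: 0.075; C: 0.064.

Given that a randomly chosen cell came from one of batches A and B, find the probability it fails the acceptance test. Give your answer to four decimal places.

0.0737

Let S = {A, B}.
P(S) = 0.41 + 0.21 = 0.62.
P(F ∩ S) = 0.073·0.41 + 0.075·0.21 = 0.02993 + 0.01575 = 0.04568.
P(F | S) = 0.04568 / 0.62 = 0.073677…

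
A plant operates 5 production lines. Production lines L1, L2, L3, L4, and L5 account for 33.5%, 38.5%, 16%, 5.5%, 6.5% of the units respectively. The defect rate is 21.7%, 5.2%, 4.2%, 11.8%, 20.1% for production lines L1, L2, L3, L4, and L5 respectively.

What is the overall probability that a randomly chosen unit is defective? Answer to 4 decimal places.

P(D) ≈ 0.1190

P(D) = P(D|L1)·P(L1) + P(D|L2)·P(L2) + P(D|L3)·P(L3) + P(D|L4)·P(L4) + P(D|L5)·P(L5)
      = 0.217·0.335 + 0.052·0.385 + 0.042·0.16 + 0.118·0.055 + 0.201·0.065
      = 0.072695 + 0.02002 + 0.00672 + 0.00649 + 0.013065 = 0.11899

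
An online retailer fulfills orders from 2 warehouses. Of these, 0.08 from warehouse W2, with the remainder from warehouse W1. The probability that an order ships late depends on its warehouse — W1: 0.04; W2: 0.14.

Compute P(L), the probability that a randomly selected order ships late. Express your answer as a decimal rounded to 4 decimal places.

P(W1) = 1 − (0.08) = 0.92.
By the law of total probability,
P(L) = P(L|W1)·P(W1) + P(L|W2)·P(W2)
      = 0.04·0.92 + 0.14·0.08
      = 0.0368 + 0.0112 = 0.048

P(L) ≈ 0.0480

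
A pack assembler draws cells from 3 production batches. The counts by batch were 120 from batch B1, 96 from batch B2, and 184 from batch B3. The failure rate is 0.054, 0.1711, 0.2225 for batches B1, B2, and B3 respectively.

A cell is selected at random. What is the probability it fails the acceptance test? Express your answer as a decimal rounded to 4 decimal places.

P(F) ≈ 0.1596

Total: 120 + 96 + 184 = 400.
P(B1) = 120/400 = 0.3. P(B2) = 96/400 = 0.24. P(B3) = 184/400 = 0.46.
P(F) = P(F|B1)·P(B1) + P(F|B2)·P(B2) + P(F|B3)·P(B3)
      = 0.054·0.3 + 0.1711·0.24 + 0.2225·0.46
      = 0.0162 + 0.041064 + 0.10235 = 0.159614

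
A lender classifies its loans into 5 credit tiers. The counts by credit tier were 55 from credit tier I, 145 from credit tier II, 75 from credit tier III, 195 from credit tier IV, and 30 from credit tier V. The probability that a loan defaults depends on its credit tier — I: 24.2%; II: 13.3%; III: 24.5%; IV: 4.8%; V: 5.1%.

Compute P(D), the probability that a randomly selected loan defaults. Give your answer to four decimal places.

Total: 55 + 145 + 75 + 195 + 30 = 500.
P(I) = 55/500 = 0.11. P(II) = 145/500 = 0.29. P(III) = 75/500 = 0.15. P(IV) = 195/500 = 0.39. P(V) = 30/500 = 0.06.
P(D) = P(D|I)·P(I) + P(D|II)·P(II) + P(D|III)·P(III) + P(D|IV)·P(IV) + P(D|V)·P(V)
      = 0.242·0.11 + 0.133·0.29 + 0.245·0.15 + 0.048·0.39 + 0.051·0.06
      = 0.02662 + 0.03857 + 0.03675 + 0.01872 + 0.00306 = 0.12372

P(D) ≈ 0.1237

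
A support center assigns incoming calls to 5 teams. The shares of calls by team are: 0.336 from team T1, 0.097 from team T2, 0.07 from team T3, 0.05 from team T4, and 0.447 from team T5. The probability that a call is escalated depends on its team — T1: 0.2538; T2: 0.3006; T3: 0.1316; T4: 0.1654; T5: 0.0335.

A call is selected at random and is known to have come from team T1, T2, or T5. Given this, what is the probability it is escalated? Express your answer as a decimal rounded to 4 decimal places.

Let S = {T1, T2, T5}.
P(S) = 0.336 + 0.097 + 0.447 = 0.88.
P(E ∩ S) = 0.2538·0.336 + 0.3006·0.097 + 0.0335·0.447 = 0.0852768 + 0.0291582 + 0.0149745 = 0.1294095.
P(E | S) = 0.1294095 / 0.88 = 0.147056…

0.1471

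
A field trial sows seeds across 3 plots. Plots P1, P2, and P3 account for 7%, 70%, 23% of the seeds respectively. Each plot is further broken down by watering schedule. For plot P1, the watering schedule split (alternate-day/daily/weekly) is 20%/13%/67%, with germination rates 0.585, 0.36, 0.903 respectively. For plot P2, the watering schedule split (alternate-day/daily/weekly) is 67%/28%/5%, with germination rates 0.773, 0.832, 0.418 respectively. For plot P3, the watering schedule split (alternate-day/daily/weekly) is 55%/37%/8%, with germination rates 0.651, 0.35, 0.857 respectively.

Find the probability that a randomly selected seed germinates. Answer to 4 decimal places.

P(G|P1) = 0.2·0.585 + 0.13·0.36 + 0.67·0.903 = 0.117 + 0.0468 + 0.60501 = 0.76881
P(G|P2) = 0.67·0.773 + 0.28·0.832 + 0.05·0.418 = 0.51791 + 0.23296 + 0.0209 = 0.77177
P(G|P3) = 0.55·0.651 + 0.37·0.35 + 0.08·0.857 = 0.35805 + 0.1295 + 0.06856 = 0.55611
By total probability over the outer partition,
P(G) = 0.07·0.76881 + 0.7·0.77177 + 0.23·0.55611
      = 0.0538167 + 0.540239 + 0.1279053 = 0.721961

0.7220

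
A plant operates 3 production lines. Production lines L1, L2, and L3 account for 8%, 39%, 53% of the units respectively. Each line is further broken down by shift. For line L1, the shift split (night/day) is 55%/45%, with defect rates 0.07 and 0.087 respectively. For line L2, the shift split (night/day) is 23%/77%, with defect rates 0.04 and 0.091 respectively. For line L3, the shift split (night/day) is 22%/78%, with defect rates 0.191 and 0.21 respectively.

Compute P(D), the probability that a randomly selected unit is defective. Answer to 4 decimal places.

P(D|L1) = 0.55·0.07 + 0.45·0.087 = 0.0385 + 0.03915 = 0.07765
P(D|L2) = 0.23·0.04 + 0.77·0.091 = 0.0092 + 0.07007 = 0.07927
P(D|L3) = 0.22·0.191 + 0.78·0.21 = 0.04202 + 0.1638 = 0.20582
By total probability over the outer partition,
P(D) = 0.08·0.07765 + 0.39·0.07927 + 0.53·0.20582
      = 0.006212 + 0.0309153 + 0.1090846 = 0.1462119

0.1462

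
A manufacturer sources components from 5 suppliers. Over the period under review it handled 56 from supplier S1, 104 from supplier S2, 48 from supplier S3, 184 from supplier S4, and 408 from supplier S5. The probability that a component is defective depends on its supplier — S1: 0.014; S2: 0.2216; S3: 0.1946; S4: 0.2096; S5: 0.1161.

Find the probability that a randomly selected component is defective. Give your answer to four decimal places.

Total: 56 + 104 + 48 + 184 + 408 = 800.
P(S1) = 56/800 = 0.07. P(S2) = 104/800 = 0.13. P(S3) = 48/800 = 0.06. P(S4) = 184/800 = 0.23. P(S5) = 408/800 = 0.51.
Using total probability over the partition,
P(D) = P(D|S1)·P(S1) + P(D|S2)·P(S2) + P(D|S3)·P(S3) + P(D|S4)·P(S4) + P(D|S5)·P(S5)
      = 0.014·0.07 + 0.2216·0.13 + 0.1946·0.06 + 0.2096·0.23 + 0.1161·0.51
      = 0.00098 + 0.028808 + 0.011676 + 0.048208 + 0.059211 = 0.148883

0.1489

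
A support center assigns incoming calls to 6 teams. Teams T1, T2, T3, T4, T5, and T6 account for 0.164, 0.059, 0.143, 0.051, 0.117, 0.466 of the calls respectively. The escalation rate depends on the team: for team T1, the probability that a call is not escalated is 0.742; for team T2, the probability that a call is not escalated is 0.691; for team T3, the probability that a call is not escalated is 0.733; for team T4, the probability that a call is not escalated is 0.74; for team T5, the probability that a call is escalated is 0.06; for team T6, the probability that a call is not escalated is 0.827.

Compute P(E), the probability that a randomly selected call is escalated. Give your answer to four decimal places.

P(E|T1) = 1 − 0.742 = 0.258.
P(E|T2) = 1 − 0.691 = 0.309.
P(E|T3) = 1 − 0.733 = 0.267.
P(E|T4) = 1 − 0.74 = 0.26.
P(E|T6) = 1 − 0.827 = 0.173.
Using total probability over the partition,
P(E) = P(E|T1)·P(T1) + P(E|T2)·P(T2) + P(E|T3)·P(T3) + P(E|T4)·P(T4) + P(E|T5)·P(T5) + P(E|T6)·P(T6)
      = 0.258·0.164 + 0.309·0.059 + 0.267·0.143 + 0.26·0.051 + 0.06·0.117 + 0.173·0.466
      = 0.042312 + 0.018231 + 0.038181 + 0.01326 + 0.00702 + 0.080618 = 0.199622

P(E) ≈ 0.1996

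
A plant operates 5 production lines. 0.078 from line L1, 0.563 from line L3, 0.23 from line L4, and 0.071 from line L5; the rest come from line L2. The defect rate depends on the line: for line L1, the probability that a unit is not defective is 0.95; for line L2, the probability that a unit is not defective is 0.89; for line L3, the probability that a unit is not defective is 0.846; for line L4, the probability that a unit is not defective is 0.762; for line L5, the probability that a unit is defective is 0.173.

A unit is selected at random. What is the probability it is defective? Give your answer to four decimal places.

P(D) ≈ 0.1640

P(L2) = 1 − (0.078 + 0.563 + 0.23 + 0.071) = 0.058.
P(D|L1) = 1 − 0.95 = 0.05.
P(D|L2) = 1 − 0.89 = 0.11.
P(D|L3) = 1 − 0.846 = 0.154.
P(D|L4) = 1 − 0.762 = 0.238.
P(D) = P(D|L1)·P(L1) + P(D|L2)·P(L2) + P(D|L3)·P(L3) + P(D|L4)·P(L4) + P(D|L5)·P(L5)
      = 0.05·0.078 + 0.11·0.058 + 0.154·0.563 + 0.238·0.23 + 0.173·0.071
      = 0.0039 + 0.00638 + 0.086702 + 0.05474 + 0.012283 = 0.164005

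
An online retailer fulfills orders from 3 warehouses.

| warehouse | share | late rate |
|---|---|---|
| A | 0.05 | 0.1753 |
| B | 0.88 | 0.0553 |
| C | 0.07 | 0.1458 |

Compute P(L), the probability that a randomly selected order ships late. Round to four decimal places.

0.0676

P(L) = P(L|A)·P(A) + P(L|B)·P(B) + P(L|C)·P(C)
      = 0.1753·0.05 + 0.0553·0.88 + 0.1458·0.07
      = 0.008765 + 0.048664 + 0.010206 = 0.067635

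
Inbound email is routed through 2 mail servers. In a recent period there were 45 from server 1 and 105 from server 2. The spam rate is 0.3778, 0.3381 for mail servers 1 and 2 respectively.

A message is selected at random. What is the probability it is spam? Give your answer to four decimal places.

P(S) ≈ 0.3500

Total: 45 + 105 = 150.
P(1) = 45/150 = 0.3. P(2) = 105/150 = 0.7.
P(S) = P(S|1)·P(1) + P(S|2)·P(2)
      = 0.3778·0.3 + 0.3381·0.7
      = 0.11334 + 0.23667 = 0.35001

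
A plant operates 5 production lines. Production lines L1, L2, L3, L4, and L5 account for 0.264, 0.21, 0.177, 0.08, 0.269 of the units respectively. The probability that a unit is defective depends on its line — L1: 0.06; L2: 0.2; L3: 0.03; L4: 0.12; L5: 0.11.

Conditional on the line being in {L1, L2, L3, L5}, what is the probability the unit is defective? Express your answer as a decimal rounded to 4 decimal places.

0.1008

Let S = {L1, L2, L3, L5}.
P(S) = 0.264 + 0.21 + 0.177 + 0.269 = 0.92.
P(D ∩ S) = 0.06·0.264 + 0.2·0.21 + 0.03·0.177 + 0.11·0.269 = 0.01584 + 0.042 + 0.00531 + 0.02959 = 0.09274.
P(D | S) = 0.09274 / 0.92 = 0.100804…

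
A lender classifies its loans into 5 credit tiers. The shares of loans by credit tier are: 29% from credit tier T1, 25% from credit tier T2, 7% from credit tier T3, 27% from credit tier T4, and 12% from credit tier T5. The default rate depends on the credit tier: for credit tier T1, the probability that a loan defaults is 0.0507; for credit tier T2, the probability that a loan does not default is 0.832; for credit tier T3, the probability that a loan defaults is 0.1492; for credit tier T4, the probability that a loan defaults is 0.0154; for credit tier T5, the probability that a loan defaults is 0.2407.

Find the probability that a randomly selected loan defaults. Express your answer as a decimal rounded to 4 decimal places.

0.1002

P(D|T2) = 1 − 0.832 = 0.168.
P(D) = P(D|T1)·P(T1) + P(D|T2)·P(T2) + P(D|T3)·P(T3) + P(D|T4)·P(T4) + P(D|T5)·P(T5)
      = 0.0507·0.29 + 0.168·0.25 + 0.1492·0.07 + 0.0154·0.27 + 0.2407·0.12
      = 0.014703 + 0.042 + 0.010444 + 0.004158 + 0.028884 = 0.100189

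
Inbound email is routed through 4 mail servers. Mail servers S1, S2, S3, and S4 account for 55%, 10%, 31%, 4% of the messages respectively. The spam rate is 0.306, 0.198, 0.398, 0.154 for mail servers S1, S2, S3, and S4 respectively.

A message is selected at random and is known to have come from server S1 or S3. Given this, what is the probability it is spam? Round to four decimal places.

Let J = {S1, S3}.
P(J) = 0.55 + 0.31 = 0.86.
P(S ∩ J) = 0.306·0.55 + 0.398·0.31 = 0.1683 + 0.12338 = 0.29168.
P(S | J) = 0.29168 / 0.86 = 0.339163…

P(S|J) ≈ 0.3392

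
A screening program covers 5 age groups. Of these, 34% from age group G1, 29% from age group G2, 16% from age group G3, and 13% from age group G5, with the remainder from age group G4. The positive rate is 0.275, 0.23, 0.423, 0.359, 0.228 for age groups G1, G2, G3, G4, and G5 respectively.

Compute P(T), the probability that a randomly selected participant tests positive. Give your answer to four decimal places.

P(T) ≈ 0.2862

P(G4) = 1 − (0.34 + 0.29 + 0.16 + 0.13) = 0.08.
Summing over the partition,
P(T) = P(T|G1)·P(G1) + P(T|G2)·P(G2) + P(T|G3)·P(G3) + P(T|G4)·P(G4) + P(T|G5)·P(G5)
      = 0.275·0.34 + 0.23·0.29 + 0.423·0.16 + 0.359·0.08 + 0.228·0.13
      = 0.0935 + 0.0667 + 0.06768 + 0.02872 + 0.02964 = 0.28624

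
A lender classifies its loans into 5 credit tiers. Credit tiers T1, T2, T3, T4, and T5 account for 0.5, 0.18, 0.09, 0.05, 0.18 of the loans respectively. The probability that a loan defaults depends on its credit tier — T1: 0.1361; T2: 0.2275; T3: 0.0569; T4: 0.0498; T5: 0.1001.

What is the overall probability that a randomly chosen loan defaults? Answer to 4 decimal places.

P(D) ≈ 0.1346

P(D) = P(D|T1)·P(T1) + P(D|T2)·P(T2) + P(D|T3)·P(T3) + P(D|T4)·P(T4) + P(D|T5)·P(T5)
      = 0.1361·0.5 + 0.2275·0.18 + 0.0569·0.09 + 0.0498·0.05 + 0.1001·0.18
      = 0.06805 + 0.04095 + 0.005121 + 0.00249 + 0.018018 = 0.134629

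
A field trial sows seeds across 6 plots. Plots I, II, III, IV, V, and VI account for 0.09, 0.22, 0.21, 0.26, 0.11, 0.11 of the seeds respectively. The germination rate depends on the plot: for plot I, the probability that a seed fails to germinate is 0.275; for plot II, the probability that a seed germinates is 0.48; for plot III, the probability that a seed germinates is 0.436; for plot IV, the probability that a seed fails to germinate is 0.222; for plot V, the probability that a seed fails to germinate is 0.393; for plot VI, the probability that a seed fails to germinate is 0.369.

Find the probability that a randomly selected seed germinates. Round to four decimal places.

P(G|I) = 1 − 0.275 = 0.725.
P(G|IV) = 1 − 0.222 = 0.778.
P(G|V) = 1 − 0.393 = 0.607.
P(G|VI) = 1 − 0.369 = 0.631.
P(G) = P(G|I)·P(I) + P(G|II)·P(II) + P(G|III)·P(III) + P(G|IV)·P(IV) + P(G|V)·P(V) + P(G|VI)·P(VI)
      = 0.725·0.09 + 0.48·0.22 + 0.436·0.21 + 0.778·0.26 + 0.607·0.11 + 0.631·0.11
      = 0.06525 + 0.1056 + 0.09156 + 0.20228 + 0.06677 + 0.06941 = 0.60087

0.6009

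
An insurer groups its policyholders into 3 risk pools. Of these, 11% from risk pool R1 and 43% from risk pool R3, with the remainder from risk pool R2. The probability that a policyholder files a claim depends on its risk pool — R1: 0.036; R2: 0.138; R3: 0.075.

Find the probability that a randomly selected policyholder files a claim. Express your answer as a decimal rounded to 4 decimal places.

P(R2) = 1 − (0.11 + 0.43) = 0.46.
P(C) = P(C|R1)·P(R1) + P(C|R2)·P(R2) + P(C|R3)·P(R3)
      = 0.036·0.11 + 0.138·0.46 + 0.075·0.43
      = 0.00396 + 0.06348 + 0.03225 = 0.09969

0.0997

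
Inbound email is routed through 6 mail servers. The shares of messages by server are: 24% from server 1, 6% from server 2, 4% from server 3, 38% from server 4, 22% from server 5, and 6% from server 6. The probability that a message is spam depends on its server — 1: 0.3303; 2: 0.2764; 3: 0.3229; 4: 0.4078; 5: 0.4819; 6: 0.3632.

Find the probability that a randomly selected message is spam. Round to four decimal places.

P(S) ≈ 0.3915

P(S) = P(S|1)·P(1) + P(S|2)·P(2) + P(S|3)·P(3) + P(S|4)·P(4) + P(S|5)·P(5) + P(S|6)·P(6)
      = 0.3303·0.24 + 0.2764·0.06 + 0.3229·0.04 + 0.4078·0.38 + 0.4819·0.22 + 0.3632·0.06
      = 0.079272 + 0.016584 + 0.012916 + 0.154964 + 0.106018 + 0.021792 = 0.391546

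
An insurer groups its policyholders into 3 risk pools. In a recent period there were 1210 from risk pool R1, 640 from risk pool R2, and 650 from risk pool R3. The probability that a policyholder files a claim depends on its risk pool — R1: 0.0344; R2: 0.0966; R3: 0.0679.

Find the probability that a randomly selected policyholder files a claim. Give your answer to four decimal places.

Total: 1210 + 640 + 650 = 2500.
P(R1) = 1210/2500 = 0.484. P(R2) = 640/2500 = 0.256. P(R3) = 650/2500 = 0.26.
Summing over the partition,
P(C) = P(C|R1)·P(R1) + P(C|R2)·P(R2) + P(C|R3)·P(R3)
      = 0.0344·0.484 + 0.0966·0.256 + 0.0679·0.26
      = 0.0166496 + 0.0247296 + 0.017654 = 0.0590332

P(C) ≈ 0.0590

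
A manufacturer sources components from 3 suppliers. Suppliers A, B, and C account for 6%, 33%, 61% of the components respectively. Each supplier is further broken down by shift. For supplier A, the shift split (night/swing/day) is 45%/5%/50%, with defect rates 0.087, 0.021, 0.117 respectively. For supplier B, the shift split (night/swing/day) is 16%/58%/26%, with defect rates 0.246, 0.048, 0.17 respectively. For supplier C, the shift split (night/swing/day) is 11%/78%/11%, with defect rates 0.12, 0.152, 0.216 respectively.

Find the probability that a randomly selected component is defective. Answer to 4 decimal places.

P(D|A) = 0.45·0.087 + 0.05·0.021 + 0.5·0.117 = 0.03915 + 0.00105 + 0.0585 = 0.0987
P(D|B) = 0.16·0.246 + 0.58·0.048 + 0.26·0.17 = 0.03936 + 0.02784 + 0.0442 = 0.1114
P(D|C) = 0.11·0.12 + 0.78·0.152 + 0.11·0.216 = 0.0132 + 0.11856 + 0.02376 = 0.15552
By total probability over the outer partition,
P(D) = 0.06·0.0987 + 0.33·0.1114 + 0.61·0.15552
      = 0.005922 + 0.036762 + 0.0948672 = 0.1375512

P(D) ≈ 0.1376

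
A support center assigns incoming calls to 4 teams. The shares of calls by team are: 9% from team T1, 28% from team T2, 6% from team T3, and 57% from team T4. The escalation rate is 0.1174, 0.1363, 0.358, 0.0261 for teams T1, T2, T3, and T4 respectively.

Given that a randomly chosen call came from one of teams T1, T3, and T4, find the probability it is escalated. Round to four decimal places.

P(E|S) ≈ 0.0652

Let S = {T1, T3, T4}.
P(S) = 0.09 + 0.06 + 0.57 = 0.72.
P(E ∩ S) = 0.1174·0.09 + 0.358·0.06 + 0.0261·0.57 = 0.010566 + 0.02148 + 0.014877 = 0.046923.
P(E | S) = 0.046923 / 0.72 = 0.065171…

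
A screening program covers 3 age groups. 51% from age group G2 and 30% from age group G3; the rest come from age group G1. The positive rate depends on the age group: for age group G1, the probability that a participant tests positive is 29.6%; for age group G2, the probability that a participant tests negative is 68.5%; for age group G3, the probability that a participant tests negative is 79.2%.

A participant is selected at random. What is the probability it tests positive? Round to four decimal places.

P(T) ≈ 0.2793

P(G1) = 1 − (0.51 + 0.3) = 0.19.
P(T|G2) = 1 − 0.685 = 0.315.
P(T|G3) = 1 − 0.792 = 0.208.
P(T) = P(T|G1)·P(G1) + P(T|G2)·P(G2) + P(T|G3)·P(G3)
      = 0.296·0.19 + 0.315·0.51 + 0.208·0.3
      = 0.05624 + 0.16065 + 0.0624 = 0.27929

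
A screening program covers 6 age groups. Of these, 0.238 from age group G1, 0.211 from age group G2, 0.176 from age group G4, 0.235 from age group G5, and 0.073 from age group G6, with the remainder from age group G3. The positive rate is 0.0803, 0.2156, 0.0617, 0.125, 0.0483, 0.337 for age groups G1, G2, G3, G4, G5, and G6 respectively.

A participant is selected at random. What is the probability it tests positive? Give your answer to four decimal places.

P(T) ≈ 0.1267

P(G3) = 1 − (0.238 + 0.211 + 0.176 + 0.235 + 0.073) = 0.067.
P(T) = P(T|G1)·P(G1) + P(T|G2)·P(G2) + P(T|G3)·P(G3) + P(T|G4)·P(G4) + P(T|G5)·P(G5) + P(T|G6)·P(G6)
      = 0.0803·0.238 + 0.2156·0.211 + 0.0617·0.067 + 0.125·0.176 + 0.0483·0.235 + 0.337·0.073
      = 0.0191114 + 0.0454916 + 0.0041339 + 0.022 + 0.0113505 + 0.024601 = 0.1266884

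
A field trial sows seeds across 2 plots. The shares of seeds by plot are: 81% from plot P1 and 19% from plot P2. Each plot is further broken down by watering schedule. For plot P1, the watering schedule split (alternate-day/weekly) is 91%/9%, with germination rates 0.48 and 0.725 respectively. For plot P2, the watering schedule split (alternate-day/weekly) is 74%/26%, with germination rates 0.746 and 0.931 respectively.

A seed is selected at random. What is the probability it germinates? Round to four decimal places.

P(G|P1) = 0.91·0.48 + 0.09·0.725 = 0.4368 + 0.06525 = 0.50205
P(G|P2) = 0.74·0.746 + 0.26·0.931 = 0.55204 + 0.24206 = 0.7941
By total probability over the outer partition,
P(G) = 0.81·0.50205 + 0.19·0.7941
      = 0.4066605 + 0.150879 = 0.5575395

0.5575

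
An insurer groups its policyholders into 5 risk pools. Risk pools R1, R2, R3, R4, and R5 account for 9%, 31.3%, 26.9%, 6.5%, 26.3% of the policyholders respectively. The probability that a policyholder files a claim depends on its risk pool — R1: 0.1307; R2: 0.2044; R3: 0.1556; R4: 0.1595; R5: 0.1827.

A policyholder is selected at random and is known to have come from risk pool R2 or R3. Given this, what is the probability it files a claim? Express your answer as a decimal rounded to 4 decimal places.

P(C|S) ≈ 0.1818

Let S = {R2, R3}.
P(S) = 0.313 + 0.269 = 0.582.
P(C ∩ S) = 0.2044·0.313 + 0.1556·0.269 = 0.0639772 + 0.0418564 = 0.1058336.
P(C | S) = 0.1058336 / 0.582 = 0.181845…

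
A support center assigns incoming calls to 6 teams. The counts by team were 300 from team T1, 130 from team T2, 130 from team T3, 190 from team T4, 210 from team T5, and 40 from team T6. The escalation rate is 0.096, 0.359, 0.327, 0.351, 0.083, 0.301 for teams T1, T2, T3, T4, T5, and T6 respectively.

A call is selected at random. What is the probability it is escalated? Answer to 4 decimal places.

P(E) ≈ 0.2141

Total: 300 + 130 + 130 + 190 + 210 + 40 = 1000.
P(T1) = 300/1000 = 0.3. P(T2) = 130/1000 = 0.13. P(T3) = 130/1000 = 0.13. P(T4) = 190/1000 = 0.19. P(T5) = 210/1000 = 0.21. P(T6) = 40/1000 = 0.04.
By the law of total probability,
P(E) = P(E|T1)·P(T1) + P(E|T2)·P(T2) + P(E|T3)·P(T3) + P(E|T4)·P(T4) + P(E|T5)·P(T5) + P(E|T6)·P(T6)
      = 0.096·0.3 + 0.359·0.13 + 0.327·0.13 + 0.351·0.19 + 0.083·0.21 + 0.301·0.04
      = 0.0288 + 0.04667 + 0.04251 + 0.06669 + 0.01743 + 0.01204 = 0.21414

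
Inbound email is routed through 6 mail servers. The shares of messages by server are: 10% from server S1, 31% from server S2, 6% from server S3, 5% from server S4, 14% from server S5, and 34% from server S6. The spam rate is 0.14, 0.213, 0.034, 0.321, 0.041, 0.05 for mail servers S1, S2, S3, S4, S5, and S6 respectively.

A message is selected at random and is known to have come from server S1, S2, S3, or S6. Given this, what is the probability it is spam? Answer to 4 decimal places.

Let J = {S1, S2, S3, S6}.
P(J) = 0.1 + 0.31 + 0.06 + 0.34 = 0.81.
P(S ∩ J) = 0.14·0.1 + 0.213·0.31 + 0.034·0.06 + 0.05·0.34 = 0.014 + 0.06603 + 0.00204 + 0.017 = 0.09907.
P(S | J) = 0.09907 / 0.81 = 0.122309…

0.1223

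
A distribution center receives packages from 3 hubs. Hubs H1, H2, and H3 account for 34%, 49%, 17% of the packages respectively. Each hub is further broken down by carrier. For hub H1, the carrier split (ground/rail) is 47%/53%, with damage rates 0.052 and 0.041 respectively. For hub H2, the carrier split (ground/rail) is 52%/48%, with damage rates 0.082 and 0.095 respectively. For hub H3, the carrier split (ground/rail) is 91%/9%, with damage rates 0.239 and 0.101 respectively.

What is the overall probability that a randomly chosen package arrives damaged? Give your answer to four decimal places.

0.0975

P(D|H1) = 0.47·0.052 + 0.53·0.041 = 0.02444 + 0.02173 = 0.04617
P(D|H2) = 0.52·0.082 + 0.48·0.095 = 0.04264 + 0.0456 = 0.08824
P(D|H3) = 0.91·0.239 + 0.09·0.101 = 0.21749 + 0.00909 = 0.22658
By total probability over the outer partition,
P(D) = 0.34·0.04617 + 0.49·0.08824 + 0.17·0.22658
      = 0.0156978 + 0.0432376 + 0.0385186 = 0.097454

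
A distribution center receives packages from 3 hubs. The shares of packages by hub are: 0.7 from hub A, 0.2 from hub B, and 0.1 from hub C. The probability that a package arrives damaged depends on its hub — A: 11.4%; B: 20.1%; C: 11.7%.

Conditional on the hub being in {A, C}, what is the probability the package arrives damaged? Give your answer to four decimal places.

0.1144

Let S = {A, C}.
P(S) = 0.7 + 0.1 = 0.8.
P(D ∩ S) = 0.114·0.7 + 0.117·0.1 = 0.0798 + 0.0117 = 0.0915.
P(D | S) = 0.0915 / 0.8 = 0.114375…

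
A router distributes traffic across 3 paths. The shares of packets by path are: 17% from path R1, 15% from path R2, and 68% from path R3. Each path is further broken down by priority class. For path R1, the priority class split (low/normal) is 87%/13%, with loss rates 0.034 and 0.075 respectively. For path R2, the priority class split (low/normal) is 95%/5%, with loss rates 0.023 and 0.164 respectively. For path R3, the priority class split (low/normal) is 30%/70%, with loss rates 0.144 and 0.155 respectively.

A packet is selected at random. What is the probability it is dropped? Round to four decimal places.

P(L|R1) = 0.87·0.034 + 0.13·0.075 = 0.02958 + 0.00975 = 0.03933
P(L|R2) = 0.95·0.023 + 0.05·0.164 = 0.02185 + 0.0082 = 0.03005
P(L|R3) = 0.3·0.144 + 0.7·0.155 = 0.0432 + 0.1085 = 0.1517
By total probability over the outer partition,
P(L) = 0.17·0.03933 + 0.15·0.03005 + 0.68·0.1517
      = 0.0066861 + 0.0045075 + 0.103156 = 0.1143496

P(L) ≈ 0.1143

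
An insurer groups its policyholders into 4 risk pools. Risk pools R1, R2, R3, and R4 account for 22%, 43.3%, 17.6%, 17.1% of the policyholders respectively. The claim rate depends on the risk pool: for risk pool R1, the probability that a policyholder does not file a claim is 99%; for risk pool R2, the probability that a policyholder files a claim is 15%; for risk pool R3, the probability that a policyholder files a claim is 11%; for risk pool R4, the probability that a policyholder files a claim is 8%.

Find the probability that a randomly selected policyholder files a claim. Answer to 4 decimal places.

P(C|R1) = 1 − 0.99 = 0.01.
P(C) = P(C|R1)·P(R1) + P(C|R2)·P(R2) + P(C|R3)·P(R3) + P(C|R4)·P(R4)
      = 0.01·0.22 + 0.15·0.433 + 0.11·0.176 + 0.08·0.171
      = 0.0022 + 0.06495 + 0.01936 + 0.01368 = 0.10019

0.1002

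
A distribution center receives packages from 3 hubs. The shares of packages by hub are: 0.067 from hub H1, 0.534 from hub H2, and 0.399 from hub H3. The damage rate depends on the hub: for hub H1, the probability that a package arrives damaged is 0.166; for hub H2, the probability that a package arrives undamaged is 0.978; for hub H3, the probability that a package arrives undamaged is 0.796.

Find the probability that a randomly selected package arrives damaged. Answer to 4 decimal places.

P(D) ≈ 0.1043

P(D|H2) = 1 − 0.978 = 0.022.
P(D|H3) = 1 − 0.796 = 0.204.
P(D) = P(D|H1)·P(H1) + P(D|H2)·P(H2) + P(D|H3)·P(H3)
      = 0.166·0.067 + 0.022·0.534 + 0.204·0.399
      = 0.011122 + 0.011748 + 0.081396 = 0.104266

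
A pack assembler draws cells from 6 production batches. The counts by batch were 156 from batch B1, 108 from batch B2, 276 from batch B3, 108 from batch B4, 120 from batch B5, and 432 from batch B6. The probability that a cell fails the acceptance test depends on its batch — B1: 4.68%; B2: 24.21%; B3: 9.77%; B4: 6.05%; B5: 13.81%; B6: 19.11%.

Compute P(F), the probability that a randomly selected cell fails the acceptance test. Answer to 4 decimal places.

0.1384

Total: 156 + 108 + 276 + 108 + 120 + 432 = 1200.
P(B1) = 156/1200 = 0.13. P(B2) = 108/1200 = 0.09. P(B3) = 276/1200 = 0.23. P(B4) = 108/1200 = 0.09. P(B5) = 120/1200 = 0.1. P(B6) = 432/1200 = 0.36.
P(F) = P(F|B1)·P(B1) + P(F|B2)·P(B2) + P(F|B3)·P(B3) + P(F|B4)·P(B4) + P(F|B5)·P(B5) + P(F|B6)·P(B6)
      = 0.0468·0.13 + 0.2421·0.09 + 0.0977·0.23 + 0.0605·0.09 + 0.1381·0.1 + 0.1911·0.36
      = 0.006084 + 0.021789 + 0.022471 + 0.005445 + 0.01381 + 0.068796 = 0.138395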